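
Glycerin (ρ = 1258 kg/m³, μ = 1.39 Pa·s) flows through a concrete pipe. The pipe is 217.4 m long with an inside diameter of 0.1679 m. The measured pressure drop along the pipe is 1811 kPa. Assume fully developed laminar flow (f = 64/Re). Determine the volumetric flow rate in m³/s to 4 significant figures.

Q ≈ 0.1169 m³/s

For laminar flow, f = 64/Re with Re = ρVD/μ, so Darcy-Weisbach reduces to ΔP = 32μLV/D². Solving for V: V = ΔP·D²/(32μL) = 1.811e+06·(0.1679)²/(32·1.39·217.4) = 5.28 m/s.
Check: Re = ρVD/μ = 1258·5.28·0.1679/1.39 = 802.3 < 2300, so the laminar assumption holds.
Q = V·A = 5.28·(π/4·0.1679²) = 0.1169 m³/s = 0.1169 m³/s.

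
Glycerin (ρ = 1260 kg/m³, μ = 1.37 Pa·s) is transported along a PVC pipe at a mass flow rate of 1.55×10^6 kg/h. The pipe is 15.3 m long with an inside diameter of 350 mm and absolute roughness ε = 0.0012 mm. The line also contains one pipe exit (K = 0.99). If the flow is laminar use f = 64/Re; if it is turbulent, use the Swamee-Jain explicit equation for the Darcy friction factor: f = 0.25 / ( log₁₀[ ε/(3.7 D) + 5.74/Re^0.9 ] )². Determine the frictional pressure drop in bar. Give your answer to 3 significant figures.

ṁ = 1.55×10^6 kg/h = 1.55×10^6/3600 = 430.6 kg/s.
A = πD²/4 = π(0.35)²/4 = 0.09621 m²; mean velocity V = ṁ/(ρA) = 430.6/(1260 · 0.09621) = 3.552 m/s.
Reynolds number Re = ρVD/μ = 1260 · 3.552 · 0.35 / 1.37 = 1143.
Re < 2300 → laminar flow, so f = 64/Re = 64/1143 = 0.05598 (the turbulent correlation is not needed).
Total minor-loss coefficient ΣK = 1·0.99 = 0.99.
ΔP = [f·L/D + ΣK]·(ρV²/2) = [0.05598·15.3/0.35 + 0.99]·(1260·3.552²/2) = [2.447 + 0.99]·7947 = 2.731e+04 Pa.
ΔP = 2.731e+04 Pa = 0.273 bar.

ΔP ≈ 0.273 bar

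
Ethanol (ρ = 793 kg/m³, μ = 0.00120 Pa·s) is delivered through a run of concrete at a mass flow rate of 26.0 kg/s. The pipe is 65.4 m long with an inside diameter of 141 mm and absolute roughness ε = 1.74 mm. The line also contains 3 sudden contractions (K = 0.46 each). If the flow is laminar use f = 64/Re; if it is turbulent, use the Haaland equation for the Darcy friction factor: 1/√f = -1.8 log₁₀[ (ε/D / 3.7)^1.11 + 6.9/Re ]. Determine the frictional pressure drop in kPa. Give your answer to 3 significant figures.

ΔP ≈ 35.7 kPa

A = πD²/4 = π(0.141)²/4 = 0.01561 m²; mean velocity V = ṁ/(ρA) = 26/(793 · 0.01561) = 2.1 m/s.
Reynolds number Re = ρVD/μ = 793 · 2.1 · 0.141 / 0.0012 = 1.957e+05.
Re > 4000 → turbulent. Relative roughness ε/D = 0.00174/0.141 = 0.0123. Haaland: 1/√f = -1.8 log₁₀[(0.0123/3.7)^1.11 + 6.9/1.957e+05] = -1.8 log₁₀[0.00178 + 3.53e-05] = 4.933, so f = 0.04109.
Total minor-loss coefficient ΣK = 3·0.46 = 1.38.
ΔP = [f·L/D + ΣK]·(ρV²/2) = [0.04109·65.4/0.141 + 1.38]·(793·2.1²/2) = [19.06 + 1.38]·1748 = 3.573e+04 Pa.
ΔP = 3.573e+04 Pa = 35.7 kPa.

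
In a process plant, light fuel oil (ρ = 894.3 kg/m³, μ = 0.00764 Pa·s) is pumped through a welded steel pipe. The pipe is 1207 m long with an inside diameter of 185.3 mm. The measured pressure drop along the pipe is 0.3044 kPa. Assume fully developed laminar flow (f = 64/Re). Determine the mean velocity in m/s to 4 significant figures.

V ≈ 0.03542 m/s

For laminar flow, f = 64/Re with Re = ρVD/μ, so Darcy-Weisbach reduces to ΔP = 32μLV/D². Solving for V: V = ΔP·D²/(32μL) = 304.4·(0.1853)²/(32·0.00764·1207) = 0.03542 m/s.
Check: Re = ρVD/μ = 894.3·0.03542·0.1853/0.00764 = 768.3 < 2300, so the laminar assumption holds.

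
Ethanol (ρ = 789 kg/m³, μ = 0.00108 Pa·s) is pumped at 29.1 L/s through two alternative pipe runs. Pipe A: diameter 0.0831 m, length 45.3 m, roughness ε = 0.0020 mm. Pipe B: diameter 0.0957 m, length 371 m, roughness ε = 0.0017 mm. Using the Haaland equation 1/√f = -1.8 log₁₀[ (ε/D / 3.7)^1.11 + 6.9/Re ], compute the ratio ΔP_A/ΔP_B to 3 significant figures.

Pipe A: V = Q/A = 0.0291/0.005424 = 5.365 m/s; Re = 3.257e+05; ε/D = 2.41e-05; Haaland → f = 0.01434; ΔP_A = f(L/D)(ρV²/2) = 8.877e+04 Pa.
Pipe B: V = Q/A = 0.0291/0.007193 = 4.046 m/s; Re = 2.828e+05; ε/D = 1.78e-05; Haaland → f = 0.01464; ΔP_B = f(L/D)(ρV²/2) = 3.665e+05 Pa.
ΔP_A/ΔP_B = 8.877e+04/3.665e+05 = 0.242.

ΔP_A/ΔP_B ≈ 0.242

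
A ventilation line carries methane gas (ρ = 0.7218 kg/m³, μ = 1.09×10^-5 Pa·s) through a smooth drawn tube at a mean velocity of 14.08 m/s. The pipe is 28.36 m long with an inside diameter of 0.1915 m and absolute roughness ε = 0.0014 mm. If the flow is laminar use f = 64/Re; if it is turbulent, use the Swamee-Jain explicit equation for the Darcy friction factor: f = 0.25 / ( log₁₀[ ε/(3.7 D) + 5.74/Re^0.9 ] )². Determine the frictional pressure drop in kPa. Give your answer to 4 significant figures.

Reynolds number Re = ρVD/μ = 0.7218 · 14.08 · 0.1915 / 1.09e-05 = 1.786e+05.
Re > 4000 → turbulent. Relative roughness ε/D = 1.4e-06/0.1915 = 7.31e-06. Swamee-Jain: f = 0.25/(log₁₀[7.31e-06/3.7 + 5.74/1.786e+05^0.9])² = 0.25/(log₁₀[1.98e-06 + 0.000108])² = 0.25/(-3.96)² = 0.01594.
Darcy-Weisbach: ΔP = f(L/D)(ρV²/2) = 0.01594·(28.36/0.1915)·(0.7218·14.08²/2) = 0.01594·148.1·71.55 = 168.9 Pa.
ΔP = 168.9 Pa = 0.1689 kPa.

ΔP ≈ 0.1689 kPa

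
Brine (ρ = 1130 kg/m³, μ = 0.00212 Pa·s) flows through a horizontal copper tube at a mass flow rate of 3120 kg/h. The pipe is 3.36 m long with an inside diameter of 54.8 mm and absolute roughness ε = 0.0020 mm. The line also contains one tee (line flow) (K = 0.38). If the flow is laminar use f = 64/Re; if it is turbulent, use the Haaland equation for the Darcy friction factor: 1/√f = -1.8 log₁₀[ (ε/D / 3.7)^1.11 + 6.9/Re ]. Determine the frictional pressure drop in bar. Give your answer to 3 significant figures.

ΔP ≈ 0.00138 bar

ṁ = 3120 kg/h = 3120/3600 = 0.8667 kg/s.
A = πD²/4 = π(0.0548)²/4 = 0.002359 m²; mean velocity V = ṁ/(ρA) = 0.8667/(1130 · 0.002359) = 0.3252 m/s.
Reynolds number Re = ρVD/μ = 1130 · 0.3252 · 0.0548 / 0.00212 = 9498.
Re > 4000 → turbulent. Relative roughness ε/D = 2e-06/0.0548 = 3.65e-05. Haaland: 1/√f = -1.8 log₁₀[(3.65e-05/3.7)^1.11 + 6.9/9498] = -1.8 log₁₀[2.78e-06 + 0.000726] = 5.647, so f = 0.03136.
Total minor-loss coefficient ΣK = 1·0.38 = 0.38.
ΔP = [f·L/D + ΣK]·(ρV²/2) = [0.03136·3.36/0.0548 + 0.38]·(1130·0.3252²/2) = [1.923 + 0.38]·59.74 = 137.6 Pa.
ΔP = 137.6 Pa = 0.00138 bar.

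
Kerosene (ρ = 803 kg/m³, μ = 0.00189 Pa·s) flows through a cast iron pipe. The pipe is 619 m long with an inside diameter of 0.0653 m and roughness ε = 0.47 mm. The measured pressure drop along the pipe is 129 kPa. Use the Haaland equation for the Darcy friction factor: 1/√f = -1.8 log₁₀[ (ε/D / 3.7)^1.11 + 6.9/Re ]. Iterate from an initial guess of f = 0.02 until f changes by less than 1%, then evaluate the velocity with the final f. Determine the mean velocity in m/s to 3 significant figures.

V ≈ 0.964 m/s

Rearranging Darcy-Weisbach: V = √(2·ΔP·D/(f·L·ρ)). With ε/D = 0.00047/0.0653 = 0.0072, iterate starting from f = 0.02:
  f = 0.02 → V = √(2·1.29e+05·0.0653/(0.02·619·803)) = 1.302 m/s; Re = ρVD/μ = 3.612e+04; f → 0.03591
  f = 0.03591 → V = 0.9716 m/s; Re = 2.695e+04; f → 0.03649
  f = 0.03649 → V = 0.9638 m/s; Re = 2.674e+04; f → 0.03651
Converged (Δf/f < 1%). With the final f = 0.03651: V = √(2·1.29e+05·0.0653/(0.03651·619·803)) = 0.9635 m/s.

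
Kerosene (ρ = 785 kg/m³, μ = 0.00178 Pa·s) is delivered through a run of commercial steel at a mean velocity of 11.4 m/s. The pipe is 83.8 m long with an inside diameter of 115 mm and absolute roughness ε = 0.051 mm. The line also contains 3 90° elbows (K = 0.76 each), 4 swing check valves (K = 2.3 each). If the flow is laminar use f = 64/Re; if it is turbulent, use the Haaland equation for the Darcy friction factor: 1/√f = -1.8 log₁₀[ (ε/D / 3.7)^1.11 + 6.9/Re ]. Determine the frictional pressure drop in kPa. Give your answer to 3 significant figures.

ΔP ≈ 1220 kPa

Reynolds number Re = ρVD/μ = 785 · 11.4 · 0.115 / 0.00178 = 5.782e+05.
Re > 4000 → turbulent. Relative roughness ε/D = 5.1e-05/0.115 = 0.000443. Haaland: 1/√f = -1.8 log₁₀[(0.000443/3.7)^1.11 + 6.9/5.782e+05] = -1.8 log₁₀[4.44e-05 + 1.19e-05] = 7.649, so f = 0.01709.
Total minor-loss coefficient ΣK = 3·0.76 + 4·2.3 = 11.5.
ΔP = [f·L/D + ΣK]·(ρV²/2) = [0.01709·83.8/0.115 + 11.5]·(785·11.4²/2) = [12.46 + 11.5]·5.101e+04 = 1.221e+06 Pa.
ΔP = 1.221e+06 Pa = 1220 kPa.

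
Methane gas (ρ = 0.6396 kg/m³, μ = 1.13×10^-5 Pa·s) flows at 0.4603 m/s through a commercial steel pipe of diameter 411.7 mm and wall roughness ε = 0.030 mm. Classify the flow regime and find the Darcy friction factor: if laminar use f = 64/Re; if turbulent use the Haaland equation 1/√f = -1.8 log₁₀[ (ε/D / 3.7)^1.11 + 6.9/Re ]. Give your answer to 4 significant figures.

f ≈ 0.03038

Re = ρVD/μ = 0.6396·0.4603·0.4117/1.13e-05 = 1.073e+04.
Re > 4000 → turbulent. ε/D = 3e-05/0.4117 = 7.29e-05; Haaland: 1/√f = -1.8 log₁₀[5.98e-06 + 0.000643] = 5.738, so f = 0.03038.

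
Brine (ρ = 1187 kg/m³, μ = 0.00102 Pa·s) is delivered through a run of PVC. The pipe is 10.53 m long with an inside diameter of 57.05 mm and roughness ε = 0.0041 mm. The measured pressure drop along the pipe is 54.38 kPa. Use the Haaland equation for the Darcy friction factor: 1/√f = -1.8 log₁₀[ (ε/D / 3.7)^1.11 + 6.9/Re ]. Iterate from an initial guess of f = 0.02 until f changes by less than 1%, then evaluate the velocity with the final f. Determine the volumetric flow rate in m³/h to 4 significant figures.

Rearranging Darcy-Weisbach: V = √(2·ΔP·D/(f·L·ρ)). With ε/D = 4.1e-06/0.05705 = 7.19e-05, iterate starting from f = 0.02:
  f = 0.02 → V = √(2·5.438e+04·0.05705/(0.02·10.53·1187)) = 4.982 m/s; Re = ρVD/μ = 3.308e+05; f → 0.01476
  f = 0.01476 → V = 5.799 m/s; Re = 3.85e+05; f → 0.01444
  f = 0.01444 → V = 5.863 m/s; Re = 3.893e+05; f → 0.01442
Converged (Δf/f < 1%). With the final f = 0.01442: V = √(2·5.438e+04·0.05705/(0.01442·10.53·1187)) = 5.868 m/s.
Q = V·A = 5.868·(π/4·0.05705²) = 0.015 m³/s = 54.00 m³/h.

Q ≈ 54.00 m³/h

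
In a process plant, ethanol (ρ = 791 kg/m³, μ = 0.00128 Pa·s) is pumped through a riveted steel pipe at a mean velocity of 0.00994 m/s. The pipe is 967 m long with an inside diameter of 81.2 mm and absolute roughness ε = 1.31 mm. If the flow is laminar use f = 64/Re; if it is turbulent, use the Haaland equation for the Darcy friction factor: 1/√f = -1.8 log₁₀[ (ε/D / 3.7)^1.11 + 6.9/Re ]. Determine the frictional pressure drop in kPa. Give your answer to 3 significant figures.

Reynolds number Re = ρVD/μ = 791 · 0.00994 · 0.0812 / 0.00128 = 498.8.
Re < 2300 → laminar flow, so f = 64/Re = 64/498.8 = 0.1283 (the turbulent correlation is not needed).
Darcy-Weisbach: ΔP = f(L/D)(ρV²/2) = 0.1283·(967/0.0812)·(791·0.00994²/2) = 0.1283·1.191e+04·0.03908 = 59.71 Pa.
ΔP = 59.71 Pa = 0.0597 kPa.

ΔP ≈ 0.0597 kPa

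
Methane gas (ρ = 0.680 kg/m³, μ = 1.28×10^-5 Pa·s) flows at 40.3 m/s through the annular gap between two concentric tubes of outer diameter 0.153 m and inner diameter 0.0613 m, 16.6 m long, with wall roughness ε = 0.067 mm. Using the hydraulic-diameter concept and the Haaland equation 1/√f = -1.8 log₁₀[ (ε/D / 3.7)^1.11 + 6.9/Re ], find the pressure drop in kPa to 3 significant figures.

Hydraulic diameter D_h = 4A/P = D_o - D_i = 0.153 - 0.0613 = 0.0917 m.
Re = ρVD_h/μ = 0.68·40.3·0.0917/1.28e-05 = 1.963e+05.
ε/D_h = 6.7e-05/0.0917 = 0.000731; Haaland gives 1/√f = -1.8 log₁₀[7.73e-05+3.51e-05] = 7.109, so f = 0.01979.
ΔP = f(L/D_h)(ρV²/2) = 0.01979·16.6/0.0917·552.2 = 1978 Pa.
ΔP = 1.98 kPa.

ΔP ≈ 1.98 kPa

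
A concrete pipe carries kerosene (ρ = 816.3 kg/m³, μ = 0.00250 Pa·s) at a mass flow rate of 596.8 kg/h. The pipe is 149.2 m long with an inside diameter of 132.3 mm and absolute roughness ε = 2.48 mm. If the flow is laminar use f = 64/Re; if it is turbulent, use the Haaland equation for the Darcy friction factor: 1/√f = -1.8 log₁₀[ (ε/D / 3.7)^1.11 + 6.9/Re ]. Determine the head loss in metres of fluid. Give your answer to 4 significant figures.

ṁ = 596.8 kg/h = 596.8/3600 = 0.1658 kg/s.
A = πD²/4 = π(0.1323)²/4 = 0.01375 m²; mean velocity V = ṁ/(ρA) = 0.1658/(816.3 · 0.01375) = 0.01477 m/s.
Reynolds number Re = ρVD/μ = 816.3 · 0.01477 · 0.1323 / 0.0025 = 638.2.
Re < 2300 → laminar flow, so f = 64/Re = 64/638.2 = 0.1003 (the turbulent correlation is not needed).
Darcy-Weisbach: ΔP = f(L/D)(ρV²/2) = 0.1003·(149.2/0.1323)·(816.3·0.01477²/2) = 0.1003·1128·0.08907 = 10.07 Pa.
Head loss h_f = ΔP/(ρg) = 10.07/(816.3·9.81) = 0.001258 m.

h_f ≈ 0.001258 m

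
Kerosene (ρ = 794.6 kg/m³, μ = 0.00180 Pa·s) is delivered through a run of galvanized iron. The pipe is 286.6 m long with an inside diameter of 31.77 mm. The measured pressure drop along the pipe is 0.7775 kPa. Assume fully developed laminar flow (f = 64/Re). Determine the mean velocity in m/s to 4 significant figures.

For laminar flow, f = 64/Re with Re = ρVD/μ, so Darcy-Weisbach reduces to ΔP = 32μLV/D². Solving for V: V = ΔP·D²/(32μL) = 777.5·(0.03177)²/(32·0.0018·286.6) = 0.04754 m/s.
Check: Re = ρVD/μ = 794.6·0.04754·0.03177/0.0018 = 666.7 < 2300, so the laminar assumption holds.

V ≈ 0.04754 m/s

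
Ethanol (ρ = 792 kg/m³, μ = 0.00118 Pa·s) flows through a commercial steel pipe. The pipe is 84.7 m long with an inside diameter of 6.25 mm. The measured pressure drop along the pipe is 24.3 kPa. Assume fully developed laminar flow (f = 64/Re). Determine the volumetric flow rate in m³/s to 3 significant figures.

Q ≈ 9.11×10^-6 m³/s

For laminar flow, f = 64/Re with Re = ρVD/μ, so Darcy-Weisbach reduces to ΔP = 32μLV/D². Solving for V: V = ΔP·D²/(32μL) = 2.43e+04·(0.00625)²/(32·0.00118·84.7) = 0.2968 m/s.
Check: Re = ρVD/μ = 792·0.2968·0.00625/0.00118 = 1245 < 2300, so the laminar assumption holds.
Q = V·A = 0.2968·(π/4·0.00625²) = 9.105e-06 m³/s = 9.11×10^-6 m³/s.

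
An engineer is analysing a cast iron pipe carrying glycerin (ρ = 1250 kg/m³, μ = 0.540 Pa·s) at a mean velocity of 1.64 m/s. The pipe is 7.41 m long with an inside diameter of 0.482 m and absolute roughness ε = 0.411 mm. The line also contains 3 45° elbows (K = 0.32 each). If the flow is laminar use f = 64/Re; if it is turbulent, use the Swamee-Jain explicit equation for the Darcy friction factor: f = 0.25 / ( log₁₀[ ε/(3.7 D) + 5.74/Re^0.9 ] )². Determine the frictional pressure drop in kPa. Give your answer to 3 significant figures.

ΔP ≈ 2.52 kPa

Reynolds number Re = ρVD/μ = 1250 · 1.64 · 0.482 / 0.54 = 1830.
Re < 2300 → laminar flow, so f = 64/Re = 64/1830 = 0.03498 (the turbulent correlation is not needed).
Total minor-loss coefficient ΣK = 3·0.32 = 0.96.
ΔP = [f·L/D + ΣK]·(ρV²/2) = [0.03498·7.41/0.482 + 0.96]·(1250·1.64²/2) = [0.5377 + 0.96]·1681 = 2518 Pa.
ΔP = 2518 Pa = 2.52 kPa.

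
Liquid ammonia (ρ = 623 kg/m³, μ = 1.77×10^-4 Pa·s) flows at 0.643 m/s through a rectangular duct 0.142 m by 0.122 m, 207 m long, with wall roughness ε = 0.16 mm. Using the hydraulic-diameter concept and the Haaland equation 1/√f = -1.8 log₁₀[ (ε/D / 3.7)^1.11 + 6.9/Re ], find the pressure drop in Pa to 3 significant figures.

Hydraulic diameter D_h = 4A/P = 4·(0.142·0.122)/(2·(0.142+0.122)) = 0.0693/0.528 = 0.1312 m.
Re = ρVD_h/μ = 623·0.643·0.1312/0.000177 = 2.97e+05.
ε/D_h = 0.00016/0.1312 = 0.00122; Haaland gives 1/√f = -1.8 log₁₀[0.000136+2.32e-05] = 6.834, so f = 0.02141.
ΔP = f(L/D_h)(ρV²/2) = 0.02141·207/0.1312·128.8 = 4349 Pa.

ΔP ≈ 4350 Pa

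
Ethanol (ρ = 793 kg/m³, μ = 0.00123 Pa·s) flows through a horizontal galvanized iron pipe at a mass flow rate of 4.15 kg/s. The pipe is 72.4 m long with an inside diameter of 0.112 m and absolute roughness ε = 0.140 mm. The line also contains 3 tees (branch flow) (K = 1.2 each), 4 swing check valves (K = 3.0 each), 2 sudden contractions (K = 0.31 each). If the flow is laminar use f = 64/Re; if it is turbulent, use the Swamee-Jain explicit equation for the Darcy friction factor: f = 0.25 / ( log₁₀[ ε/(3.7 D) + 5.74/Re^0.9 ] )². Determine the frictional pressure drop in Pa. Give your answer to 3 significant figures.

ΔP ≈ 3680 Pa

A = πD²/4 = π(0.112)²/4 = 0.009852 m²; mean velocity V = ṁ/(ρA) = 4.15/(793 · 0.009852) = 0.5312 m/s.
Reynolds number Re = ρVD/μ = 793 · 0.5312 · 0.112 / 0.00123 = 3.836e+04.
Re > 4000 → turbulent. Relative roughness ε/D = 0.00014/0.112 = 0.00125. Swamee-Jain: f = 0.25/(log₁₀[0.00125/3.7 + 5.74/3.836e+04^0.9])² = 0.25/(log₁₀[0.000338 + 0.00043])² = 0.25/(-3.115)² = 0.02577.
Total minor-loss coefficient ΣK = 3·1.2 + 4·3 + 2·0.31 = 16.2.
ΔP = [f·L/D + ΣK]·(ρV²/2) = [0.02577·72.4/0.112 + 16.2]·(793·0.5312²/2) = [16.66 + 16.2]·111.9 = 3678 Pa.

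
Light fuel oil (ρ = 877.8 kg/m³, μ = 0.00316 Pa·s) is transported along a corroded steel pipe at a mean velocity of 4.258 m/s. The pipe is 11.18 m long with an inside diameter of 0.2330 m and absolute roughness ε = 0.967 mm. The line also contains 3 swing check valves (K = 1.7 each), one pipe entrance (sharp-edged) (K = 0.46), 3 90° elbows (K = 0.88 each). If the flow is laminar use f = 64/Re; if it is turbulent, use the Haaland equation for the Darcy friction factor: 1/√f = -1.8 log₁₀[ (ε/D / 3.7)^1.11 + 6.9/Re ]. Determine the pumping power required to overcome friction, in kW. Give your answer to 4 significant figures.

Reynolds number Re = ρVD/μ = 877.8 · 4.258 · 0.233 / 0.00316 = 2.756e+05.
Re > 4000 → turbulent. Relative roughness ε/D = 0.000967/0.233 = 0.00415. Haaland: 1/√f = -1.8 log₁₀[(0.00415/3.7)^1.11 + 6.9/2.756e+05] = -1.8 log₁₀[0.000531 + 2.5e-05] = 5.858, so f = 0.02914.
Total minor-loss coefficient ΣK = 3·1.7 + 1·0.46 + 3·0.88 = 8.2.
ΔP = [f·L/D + ΣK]·(ρV²/2) = [0.02914·11.18/0.233 + 8.2]·(877.8·4.258²/2) = [1.398 + 8.2]·7958 = 7.638e+04 Pa.
Q = V·A = 4.258·0.04264 = 0.1816 m³/s.
Pumping power P = QΔP = 0.1816·7.638e+04 = 13867 W = 13.87 kW.

P ≈ 13.87 kW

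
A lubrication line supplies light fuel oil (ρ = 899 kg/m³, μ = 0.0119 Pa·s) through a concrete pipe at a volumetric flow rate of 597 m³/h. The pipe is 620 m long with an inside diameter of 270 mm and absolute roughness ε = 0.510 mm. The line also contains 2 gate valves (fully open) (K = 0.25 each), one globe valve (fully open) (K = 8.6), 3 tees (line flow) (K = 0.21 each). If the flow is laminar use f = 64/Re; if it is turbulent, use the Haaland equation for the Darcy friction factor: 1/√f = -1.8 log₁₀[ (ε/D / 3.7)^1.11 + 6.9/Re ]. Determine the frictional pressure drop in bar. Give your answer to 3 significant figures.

ΔP ≈ 2.59 bar

Q = 597 m³/h = 597/3600 = 0.1658 m³/s.
Cross-sectional area A = πD²/4 = π(0.27)²/4 = 0.05726 m²; mean velocity V = Q/A = 0.1658/0.05726 = 2.896 m/s.
Reynolds number Re = ρVD/μ = 899 · 2.896 · 0.27 / 0.0119 = 5.908e+04.
Re > 4000 → turbulent. Relative roughness ε/D = 0.00051/0.27 = 0.00189. Haaland: 1/√f = -1.8 log₁₀[(0.00189/3.7)^1.11 + 6.9/5.908e+04] = -1.8 log₁₀[0.000222 + 0.000117] = 6.247, so f = 0.02563.
Total minor-loss coefficient ΣK = 2·0.25 + 1·8.6 + 3·0.21 = 9.73.
ΔP = [f·L/D + ΣK]·(ρV²/2) = [0.02563·620/0.27 + 9.73]·(899·2.896²/2) = [58.85 + 9.73]·3771 = 2.586e+05 Pa.
ΔP = 2.586e+05 Pa = 2.59 bar.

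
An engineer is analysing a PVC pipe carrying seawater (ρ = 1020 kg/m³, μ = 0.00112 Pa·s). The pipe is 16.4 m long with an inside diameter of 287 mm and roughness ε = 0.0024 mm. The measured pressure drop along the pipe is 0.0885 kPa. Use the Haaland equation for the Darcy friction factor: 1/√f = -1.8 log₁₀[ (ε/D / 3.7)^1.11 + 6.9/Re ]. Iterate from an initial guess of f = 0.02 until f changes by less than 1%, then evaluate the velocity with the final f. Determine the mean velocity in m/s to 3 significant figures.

Rearranging Darcy-Weisbach: V = √(2·ΔP·D/(f·L·ρ)). With ε/D = 2.4e-06/0.287 = 8.36e-06, iterate starting from f = 0.02:
  f = 0.02 → V = √(2·88.5·0.287/(0.02·16.4·1020)) = 0.3897 m/s; Re = ρVD/μ = 1.018e+05; f → 0.01779
  f = 0.01779 → V = 0.4132 m/s; Re = 1.08e+05; f → 0.01757
  f = 0.01757 → V = 0.4157 m/s; Re = 1.087e+05; f → 0.01755
Converged (Δf/f < 1%). With the final f = 0.01755: V = √(2·88.5·0.287/(0.01755·16.4·1020)) = 0.416 m/s.

V ≈ 0.416 m/s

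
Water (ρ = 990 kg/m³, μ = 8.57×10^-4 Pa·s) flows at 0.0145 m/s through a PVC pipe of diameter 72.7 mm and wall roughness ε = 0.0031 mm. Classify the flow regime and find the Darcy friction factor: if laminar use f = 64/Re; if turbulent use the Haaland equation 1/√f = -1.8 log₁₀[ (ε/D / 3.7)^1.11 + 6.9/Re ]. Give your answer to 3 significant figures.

Re = ρVD/μ = 990·0.0145·0.0727/0.000857 = 1218.
Re < 2300 → laminar, so f = 64/Re = 0.05256 (roughness is irrelevant in laminar flow).

f ≈ 0.0526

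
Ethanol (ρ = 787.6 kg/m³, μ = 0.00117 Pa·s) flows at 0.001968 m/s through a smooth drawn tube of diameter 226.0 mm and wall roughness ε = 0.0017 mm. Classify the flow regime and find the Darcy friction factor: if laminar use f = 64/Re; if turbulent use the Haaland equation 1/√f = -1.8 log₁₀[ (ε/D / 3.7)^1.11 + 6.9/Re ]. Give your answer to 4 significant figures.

f ≈ 0.2138

Re = ρVD/μ = 787.6·0.001968·0.226/0.00117 = 299.4.
Re < 2300 → laminar, so f = 64/Re = 0.2138 (roughness is irrelevant in laminar flow).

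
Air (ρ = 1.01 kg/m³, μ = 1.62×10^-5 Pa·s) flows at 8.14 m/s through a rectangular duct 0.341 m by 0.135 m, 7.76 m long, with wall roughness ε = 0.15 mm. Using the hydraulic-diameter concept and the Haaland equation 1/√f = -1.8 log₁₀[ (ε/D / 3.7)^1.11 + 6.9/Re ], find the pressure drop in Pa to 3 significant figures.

Hydraulic diameter D_h = 4A/P = 4·(0.341·0.135)/(2·(0.341+0.135)) = 0.1841/0.952 = 0.1934 m.
Re = ρVD_h/μ = 1.01·8.14·0.1934/1.62e-05 = 9.816e+04.
ε/D_h = 0.00015/0.1934 = 0.000775; Haaland gives 1/√f = -1.8 log₁₀[8.26e-05+7.03e-05] = 6.868, so f = 0.0212.
ΔP = f(L/D_h)(ρV²/2) = 0.0212·7.76/0.1934·33.46 = 28.46 Pa.

ΔP ≈ 28.5 Pa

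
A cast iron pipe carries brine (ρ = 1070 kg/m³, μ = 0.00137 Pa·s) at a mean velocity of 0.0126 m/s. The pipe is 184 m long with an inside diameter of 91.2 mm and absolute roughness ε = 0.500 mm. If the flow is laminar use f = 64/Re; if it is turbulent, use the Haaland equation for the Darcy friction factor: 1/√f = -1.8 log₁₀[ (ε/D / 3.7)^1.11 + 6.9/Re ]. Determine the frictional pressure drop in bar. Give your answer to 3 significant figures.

Reynolds number Re = ρVD/μ = 1070 · 0.0126 · 0.0912 / 0.00137 = 897.5.
Re < 2300 → laminar flow, so f = 64/Re = 64/897.5 = 0.07131 (the turbulent correlation is not needed).
Darcy-Weisbach: ΔP = f(L/D)(ρV²/2) = 0.07131·(184/0.0912)·(1070·0.0126²/2) = 0.07131·2018·0.08494 = 12.22 Pa.
ΔP = 12.22 Pa = 1.22×10^-4 bar.

ΔP ≈ 1.22×10^-4 bar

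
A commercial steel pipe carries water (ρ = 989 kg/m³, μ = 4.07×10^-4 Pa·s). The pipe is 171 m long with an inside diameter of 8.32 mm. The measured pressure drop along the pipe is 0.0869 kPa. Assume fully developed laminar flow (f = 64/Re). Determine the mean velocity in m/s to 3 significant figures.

For laminar flow, f = 64/Re with Re = ρVD/μ, so Darcy-Weisbach reduces to ΔP = 32μLV/D². Solving for V: V = ΔP·D²/(32μL) = 86.9·(0.00832)²/(32·0.000407·171) = 0.002701 m/s.
Check: Re = ρVD/μ = 989·0.002701·0.00832/0.000407 = 54.61 < 2300, so the laminar assumption holds.

V ≈ 0.00270 m/s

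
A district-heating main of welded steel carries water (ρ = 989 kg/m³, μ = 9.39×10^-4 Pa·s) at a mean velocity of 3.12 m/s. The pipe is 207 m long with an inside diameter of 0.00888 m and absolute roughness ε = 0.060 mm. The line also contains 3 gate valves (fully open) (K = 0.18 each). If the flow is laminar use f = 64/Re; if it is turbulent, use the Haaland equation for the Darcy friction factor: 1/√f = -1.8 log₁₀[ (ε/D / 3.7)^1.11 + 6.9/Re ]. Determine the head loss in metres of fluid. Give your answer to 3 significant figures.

Reynolds number Re = ρVD/μ = 989 · 3.12 · 0.00888 / 0.000939 = 2.918e+04.
Re > 4000 → turbulent. Relative roughness ε/D = 6e-05/0.00888 = 0.00676. Haaland: 1/√f = -1.8 log₁₀[(0.00676/3.7)^1.11 + 6.9/2.918e+04] = -1.8 log₁₀[0.000913 + 0.000236] = 5.291, so f = 0.03572.
Total minor-loss coefficient ΣK = 3·0.18 = 0.54.
ΔP = [f·L/D + ΣK]·(ρV²/2) = [0.03572·207/0.00888 + 0.54]·(989·3.12²/2) = [832.6 + 0.54]·4814 = 4.01e+06 Pa.
Head loss h_f = ΔP/(ρg) = 4.01e+06/(989·9.81) = 413 m.

h_f ≈ 413 m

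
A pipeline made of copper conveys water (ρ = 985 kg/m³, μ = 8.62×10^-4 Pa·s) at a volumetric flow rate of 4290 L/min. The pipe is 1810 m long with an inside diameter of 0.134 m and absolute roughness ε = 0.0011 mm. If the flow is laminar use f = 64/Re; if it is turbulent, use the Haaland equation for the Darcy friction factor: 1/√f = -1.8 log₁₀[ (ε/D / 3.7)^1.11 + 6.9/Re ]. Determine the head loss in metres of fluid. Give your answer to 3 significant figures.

h_f ≈ 216 m

Q = 4290 L/min = 4290/60000 = 0.0715 m³/s.
Cross-sectional area A = πD²/4 = π(0.134)²/4 = 0.0141 m²; mean velocity V = Q/A = 0.0715/0.0141 = 5.07 m/s.
Reynolds number Re = ρVD/μ = 985 · 5.07 · 0.134 / 0.000862 = 7.763e+05.
Re > 4000 → turbulent. Relative roughness ε/D = 1.1e-06/0.134 = 8.21e-06. Haaland: 1/√f = -1.8 log₁₀[(8.21e-06/3.7)^1.11 + 6.9/7.763e+05] = -1.8 log₁₀[5.3e-07 + 8.89e-06] = 9.047, so f = 0.01222.
Darcy-Weisbach: ΔP = f(L/D)(ρV²/2) = 0.01222·(1810/0.134)·(985·5.07²/2) = 0.01222·1.351e+04·1.266e+04 = 2.089e+06 Pa.
Head loss h_f = ΔP/(ρg) = 2.089e+06/(985·9.81) = 216 m.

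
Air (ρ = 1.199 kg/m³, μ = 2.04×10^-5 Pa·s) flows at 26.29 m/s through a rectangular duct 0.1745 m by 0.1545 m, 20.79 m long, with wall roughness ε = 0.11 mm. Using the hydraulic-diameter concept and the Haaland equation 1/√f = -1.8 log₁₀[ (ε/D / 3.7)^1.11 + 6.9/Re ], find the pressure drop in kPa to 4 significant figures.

ΔP ≈ 1.009 kPa

Hydraulic diameter D_h = 4A/P = 4·(0.1745·0.1545)/(2·(0.1745+0.1545)) = 0.1078/0.658 = 0.1639 m.
Re = ρVD_h/μ = 1.199·26.29·0.1639/2.04e-05 = 2.532e+05.
ε/D_h = 0.00011/0.1639 = 0.000671; Haaland gives 1/√f = -1.8 log₁₀[7.03e-05+2.72e-05] = 7.219, so f = 0.01919.
ΔP = f(L/D_h)(ρV²/2) = 0.01919·20.79/0.1639·414.4 = 1009 Pa.
ΔP = 1.009 kPa.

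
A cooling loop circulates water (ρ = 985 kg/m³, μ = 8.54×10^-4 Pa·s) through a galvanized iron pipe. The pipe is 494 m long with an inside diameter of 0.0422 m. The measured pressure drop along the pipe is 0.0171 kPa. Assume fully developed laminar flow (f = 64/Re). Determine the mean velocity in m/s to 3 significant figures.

V ≈ 0.00226 m/s

For laminar flow, f = 64/Re with Re = ρVD/μ, so Darcy-Weisbach reduces to ΔP = 32μLV/D². Solving for V: V = ΔP·D²/(32μL) = 17.1·(0.0422)²/(32·0.000854·494) = 0.002256 m/s.
Check: Re = ρVD/μ = 985·0.002256·0.0422/0.000854 = 109.8 < 2300, so the laminar assumption holds.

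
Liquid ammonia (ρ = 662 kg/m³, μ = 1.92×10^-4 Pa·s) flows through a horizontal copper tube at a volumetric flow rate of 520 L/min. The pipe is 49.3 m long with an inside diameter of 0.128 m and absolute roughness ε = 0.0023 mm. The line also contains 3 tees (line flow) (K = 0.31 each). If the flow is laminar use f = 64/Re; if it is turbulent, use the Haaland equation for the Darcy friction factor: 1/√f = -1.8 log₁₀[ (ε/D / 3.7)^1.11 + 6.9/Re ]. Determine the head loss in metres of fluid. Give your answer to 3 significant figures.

Q = 520 L/min = 520/60000 = 0.008667 m³/s.
Cross-sectional area A = πD²/4 = π(0.128)²/4 = 0.01287 m²; mean velocity V = Q/A = 0.008667/0.01287 = 0.6735 m/s.
Reynolds number Re = ρVD/μ = 662 · 0.6735 · 0.128 / 0.000192 = 2.972e+05.
Re > 4000 → turbulent. Relative roughness ε/D = 2.3e-06/0.128 = 1.8e-05. Haaland: 1/√f = -1.8 log₁₀[(1.8e-05/3.7)^1.11 + 6.9/2.972e+05] = -1.8 log₁₀[1.26e-06 + 2.32e-05] = 8.3, so f = 0.01452.
Total minor-loss coefficient ΣK = 3·0.31 = 0.93.
ΔP = [f·L/D + ΣK]·(ρV²/2) = [0.01452·49.3/0.128 + 0.93]·(662·0.6735²/2) = [5.591 + 0.93]·150.1 = 979 Pa.
Head loss h_f = ΔP/(ρg) = 979/(662·9.81) = 0.151 m.

h_f ≈ 0.151 m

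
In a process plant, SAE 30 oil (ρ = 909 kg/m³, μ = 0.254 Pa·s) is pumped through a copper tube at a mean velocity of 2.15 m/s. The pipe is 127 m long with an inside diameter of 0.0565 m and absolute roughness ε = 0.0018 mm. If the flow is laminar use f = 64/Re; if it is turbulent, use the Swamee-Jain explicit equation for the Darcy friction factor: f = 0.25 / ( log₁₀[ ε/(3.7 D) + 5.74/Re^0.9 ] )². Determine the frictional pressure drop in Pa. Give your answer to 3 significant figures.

ΔP ≈ 695000 Pa

Reynolds number Re = ρVD/μ = 909 · 2.15 · 0.0565 / 0.254 = 434.7.
Re < 2300 → laminar flow, so f = 64/Re = 64/434.7 = 0.1472 (the turbulent correlation is not needed).
Darcy-Weisbach: ΔP = f(L/D)(ρV²/2) = 0.1472·(127/0.0565)·(909·2.15²/2) = 0.1472·2248·2101 = 6.952e+05 Pa.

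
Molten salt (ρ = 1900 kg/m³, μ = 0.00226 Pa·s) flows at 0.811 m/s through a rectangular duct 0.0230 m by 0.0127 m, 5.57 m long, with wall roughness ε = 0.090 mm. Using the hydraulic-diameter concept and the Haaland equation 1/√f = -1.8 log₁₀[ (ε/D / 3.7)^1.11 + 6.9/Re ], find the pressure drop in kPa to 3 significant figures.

ΔP ≈ 7.96 kPa

Hydraulic diameter D_h = 4A/P = 4·(0.023·0.0127)/(2·(0.023+0.0127)) = 0.001168/0.0714 = 0.01636 m.
Re = ρVD_h/μ = 1900·0.811·0.01636/0.00226 = 1.116e+04.
ε/D_h = 9e-05/0.01636 = 0.0055; Haaland gives 1/√f = -1.8 log₁₀[0.000726+0.000618] = 5.168, so f = 0.03743.
ΔP = f(L/D_h)(ρV²/2) = 0.03743·5.57/0.01636·624.8 = 7962 Pa.
ΔP = 7.96 kPa.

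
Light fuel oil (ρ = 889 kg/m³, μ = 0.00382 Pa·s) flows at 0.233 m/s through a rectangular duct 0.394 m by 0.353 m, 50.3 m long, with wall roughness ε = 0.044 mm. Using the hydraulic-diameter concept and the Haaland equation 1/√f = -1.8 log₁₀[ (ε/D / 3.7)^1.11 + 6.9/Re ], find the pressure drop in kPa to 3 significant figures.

ΔP ≈ 0.0844 kPa

Hydraulic diameter D_h = 4A/P = 4·(0.394·0.353)/(2·(0.394+0.353)) = 0.5563/1.494 = 0.3724 m.
Re = ρVD_h/μ = 889·0.233·0.3724/0.00382 = 2.019e+04.
ε/D_h = 4.4e-05/0.3724 = 0.000118; Haaland gives 1/√f = -1.8 log₁₀[1.02e-05+0.000342] = 6.216, so f = 0.02588.
ΔP = f(L/D_h)(ρV²/2) = 0.02588·50.3/0.3724·24.13 = 84.35 Pa.
ΔP = 0.0844 kPa.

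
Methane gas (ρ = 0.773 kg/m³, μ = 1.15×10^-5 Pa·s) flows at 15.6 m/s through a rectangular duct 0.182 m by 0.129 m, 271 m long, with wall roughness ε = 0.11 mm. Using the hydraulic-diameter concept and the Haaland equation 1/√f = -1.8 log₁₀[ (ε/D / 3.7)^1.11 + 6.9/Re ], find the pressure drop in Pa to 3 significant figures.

ΔP ≈ 3390 Pa

Hydraulic diameter D_h = 4A/P = 4·(0.182·0.129)/(2·(0.182+0.129)) = 0.09391/0.622 = 0.151 m.
Re = ρVD_h/μ = 0.773·15.6·0.151/1.15e-05 = 1.583e+05.
ε/D_h = 0.00011/0.151 = 0.000729; Haaland gives 1/√f = -1.8 log₁₀[7.7e-05+4.36e-05] = 7.054, so f = 0.0201.
ΔP = f(L/D_h)(ρV²/2) = 0.0201·271/0.151·94.06 = 3393 Pa.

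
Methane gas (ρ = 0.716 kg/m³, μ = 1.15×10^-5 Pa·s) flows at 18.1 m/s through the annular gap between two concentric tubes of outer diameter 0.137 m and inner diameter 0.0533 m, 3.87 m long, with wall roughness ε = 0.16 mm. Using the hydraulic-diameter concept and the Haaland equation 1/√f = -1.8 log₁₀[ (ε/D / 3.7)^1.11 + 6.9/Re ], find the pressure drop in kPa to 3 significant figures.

ΔP ≈ 0.135 kPa

Hydraulic diameter D_h = 4A/P = D_o - D_i = 0.137 - 0.0533 = 0.0837 m.
Re = ρVD_h/μ = 0.716·18.1·0.0837/1.15e-05 = 9.432e+04.
ε/D_h = 0.00016/0.0837 = 0.00191; Haaland gives 1/√f = -1.8 log₁₀[0.000225+7.32e-05] = 6.347, so f = 0.02483.
ΔP = f(L/D_h)(ρV²/2) = 0.02483·3.87/0.0837·117.3 = 134.6 Pa.
ΔP = 0.135 kPa.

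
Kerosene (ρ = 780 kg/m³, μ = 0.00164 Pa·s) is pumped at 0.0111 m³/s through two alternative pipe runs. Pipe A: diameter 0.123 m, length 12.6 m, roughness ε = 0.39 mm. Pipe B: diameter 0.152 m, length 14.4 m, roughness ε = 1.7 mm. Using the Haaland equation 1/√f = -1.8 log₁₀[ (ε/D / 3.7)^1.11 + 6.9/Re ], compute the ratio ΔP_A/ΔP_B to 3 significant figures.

ΔP_A/ΔP_B ≈ 1.78

Pipe A: V = Q/A = 0.0111/0.01188 = 0.9342 m/s; Re = 5.465e+04; ε/D = 0.00317; Haaland → f = 0.02862; ΔP_A = f(L/D)(ρV²/2) = 997.9 Pa.
Pipe B: V = Q/A = 0.0111/0.01815 = 0.6117 m/s; Re = 4.422e+04; ε/D = 0.0112; Haaland → f = 0.04063; ΔP_B = f(L/D)(ρV²/2) = 561.7 Pa.
ΔP_A/ΔP_B = 997.9/561.7 = 1.78.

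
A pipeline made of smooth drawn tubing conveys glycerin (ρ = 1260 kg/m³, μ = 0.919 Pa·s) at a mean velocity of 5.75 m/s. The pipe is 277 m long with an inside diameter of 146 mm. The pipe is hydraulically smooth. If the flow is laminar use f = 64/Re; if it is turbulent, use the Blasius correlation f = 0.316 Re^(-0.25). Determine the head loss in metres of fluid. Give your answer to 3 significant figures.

Reynolds number Re = ρVD/μ = 1260 · 5.75 · 0.146 / 0.919 = 1151.
Re < 2300 → laminar flow, so f = 64/Re = 64/1151 = 0.0556 (the turbulent correlation is not needed).
Darcy-Weisbach: ΔP = f(L/D)(ρV²/2) = 0.0556·(277/0.146)·(1260·5.75²/2) = 0.0556·1897·2.083e+04 = 2.197e+06 Pa.
Head loss h_f = ΔP/(ρg) = 2.197e+06/(1260·9.81) = 178 m.

h_f ≈ 178 m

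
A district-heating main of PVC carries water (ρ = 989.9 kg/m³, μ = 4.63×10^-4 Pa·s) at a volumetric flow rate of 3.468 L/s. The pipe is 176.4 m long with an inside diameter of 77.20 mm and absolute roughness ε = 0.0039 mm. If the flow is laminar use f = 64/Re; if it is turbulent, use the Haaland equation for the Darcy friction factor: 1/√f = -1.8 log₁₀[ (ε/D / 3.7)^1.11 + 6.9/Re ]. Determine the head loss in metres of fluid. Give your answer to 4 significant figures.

h_f ≈ 1.109 m

Q = 3.468 L/s = 3.468/1000 = 0.003468 m³/s.
Cross-sectional area A = πD²/4 = π(0.0772)²/4 = 0.004681 m²; mean velocity V = Q/A = 0.003468/0.004681 = 0.7409 m/s.
Reynolds number Re = ρVD/μ = 989.9 · 0.7409 · 0.0772 / 0.000463 = 1.223e+05.
Re > 4000 → turbulent. Relative roughness ε/D = 3.9e-06/0.0772 = 5.05e-05. Haaland: 1/√f = -1.8 log₁₀[(5.05e-05/3.7)^1.11 + 6.9/1.223e+05] = -1.8 log₁₀[3.98e-06 + 5.64e-05] = 7.594, so f = 0.01734.
Darcy-Weisbach: ΔP = f(L/D)(ρV²/2) = 0.01734·(176.4/0.0772)·(989.9·0.7409²/2) = 0.01734·2285·271.7 = 1.076e+04 Pa.
Head loss h_f = ΔP/(ρg) = 1.076e+04/(989.9·9.81) = 1.109 m.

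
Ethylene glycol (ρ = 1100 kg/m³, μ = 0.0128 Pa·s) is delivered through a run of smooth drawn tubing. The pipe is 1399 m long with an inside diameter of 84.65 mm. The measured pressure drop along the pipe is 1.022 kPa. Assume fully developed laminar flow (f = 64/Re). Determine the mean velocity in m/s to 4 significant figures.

For laminar flow, f = 64/Re with Re = ρVD/μ, so Darcy-Weisbach reduces to ΔP = 32μLV/D². Solving for V: V = ΔP·D²/(32μL) = 1022·(0.08465)²/(32·0.0128·1399) = 0.01278 m/s.
Check: Re = ρVD/μ = 1100·0.01278·0.08465/0.0128 = 92.97 < 2300, so the laminar assumption holds.

V ≈ 0.01278 m/s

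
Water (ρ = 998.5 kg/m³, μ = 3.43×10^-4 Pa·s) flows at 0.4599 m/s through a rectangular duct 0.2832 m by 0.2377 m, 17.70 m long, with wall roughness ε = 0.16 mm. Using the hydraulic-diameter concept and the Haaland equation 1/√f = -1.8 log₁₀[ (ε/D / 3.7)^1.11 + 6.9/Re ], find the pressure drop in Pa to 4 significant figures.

ΔP ≈ 134.4 Pa

Hydraulic diameter D_h = 4A/P = 4·(0.2832·0.2377)/(2·(0.2832+0.2377)) = 0.2693/1.042 = 0.2585 m.
Re = ρVD_h/μ = 998.5·0.4599·0.2585/0.000343 = 3.46e+05.
ε/D_h = 0.00016/0.2585 = 0.000619; Haaland gives 1/√f = -1.8 log₁₀[6.43e-05+1.99e-05] = 7.334, so f = 0.01859.
ΔP = f(L/D_h)(ρV²/2) = 0.01859·17.7/0.2585·105.6 = 134.4 Pa.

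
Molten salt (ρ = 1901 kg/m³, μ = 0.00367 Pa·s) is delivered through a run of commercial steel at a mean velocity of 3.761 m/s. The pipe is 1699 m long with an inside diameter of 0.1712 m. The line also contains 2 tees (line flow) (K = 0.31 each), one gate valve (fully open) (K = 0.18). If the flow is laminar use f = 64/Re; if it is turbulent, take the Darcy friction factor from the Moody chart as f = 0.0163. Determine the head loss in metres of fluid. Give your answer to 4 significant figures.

h_f ≈ 117.2 m

Reynolds number Re = ρVD/μ = 1901 · 3.761 · 0.1712 / 0.00367 = 3.335e+05.
Re > 4000 → turbulent; use the Moody-chart value f = 0.0163.
Total minor-loss coefficient ΣK = 2·0.31 + 1·0.18 = 0.8.
ΔP = [f·L/D + ΣK]·(ρV²/2) = [0.0163·1699/0.1712 + 0.8]·(1901·3.761²/2) = [161.8 + 0.8]·1.344e+04 = 2.186e+06 Pa.
Head loss h_f = ΔP/(ρg) = 2.186e+06/(1901·9.81) = 117.2 m.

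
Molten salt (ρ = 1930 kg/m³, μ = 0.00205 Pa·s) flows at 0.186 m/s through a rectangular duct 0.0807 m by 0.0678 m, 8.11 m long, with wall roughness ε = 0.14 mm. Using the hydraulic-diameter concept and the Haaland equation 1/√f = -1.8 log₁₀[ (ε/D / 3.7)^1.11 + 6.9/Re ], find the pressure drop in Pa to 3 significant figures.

Hydraulic diameter D_h = 4A/P = 4·(0.0807·0.0678)/(2·(0.0807+0.0678)) = 0.02189/0.297 = 0.07369 m.
Re = ρVD_h/μ = 1930·0.186·0.07369/0.00205 = 1.29e+04.
ε/D_h = 0.00014/0.07369 = 0.0019; Haaland gives 1/√f = -1.8 log₁₀[0.000223+0.000535] = 5.617, so f = 0.0317.
ΔP = f(L/D_h)(ρV²/2) = 0.0317·8.11/0.07369·33.39 = 116.5 Pa.

ΔP ≈ 116 Pa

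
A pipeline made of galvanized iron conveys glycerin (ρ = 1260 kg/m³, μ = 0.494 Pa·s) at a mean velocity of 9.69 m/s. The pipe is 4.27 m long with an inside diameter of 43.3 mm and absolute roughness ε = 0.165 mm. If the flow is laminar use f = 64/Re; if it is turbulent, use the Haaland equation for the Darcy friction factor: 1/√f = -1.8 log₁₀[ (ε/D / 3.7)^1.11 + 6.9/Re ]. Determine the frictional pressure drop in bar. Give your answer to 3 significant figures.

Reynolds number Re = ρVD/μ = 1260 · 9.69 · 0.0433 / 0.494 = 1070.
Re < 2300 → laminar flow, so f = 64/Re = 64/1070 = 0.0598 (the turbulent correlation is not needed).
Darcy-Weisbach: ΔP = f(L/D)(ρV²/2) = 0.0598·(4.27/0.0433)·(1260·9.69²/2) = 0.0598·98.61·5.915e+04 = 3.489e+05 Pa.
ΔP = 3.489e+05 Pa = 3.49 bar.

ΔP ≈ 3.49 bar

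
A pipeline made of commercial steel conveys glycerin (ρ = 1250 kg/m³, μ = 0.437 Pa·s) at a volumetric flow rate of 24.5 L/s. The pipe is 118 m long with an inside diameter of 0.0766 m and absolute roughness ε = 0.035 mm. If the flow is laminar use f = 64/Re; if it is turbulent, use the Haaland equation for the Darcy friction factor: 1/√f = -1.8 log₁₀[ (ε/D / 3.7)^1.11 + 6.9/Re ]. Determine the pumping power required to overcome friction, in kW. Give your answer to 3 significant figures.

Q = 24.5 L/s = 24.5/1000 = 0.0245 m³/s.
Cross-sectional area A = πD²/4 = π(0.0766)²/4 = 0.004608 m²; mean velocity V = Q/A = 0.0245/0.004608 = 5.316 m/s.
Reynolds number Re = ρVD/μ = 1250 · 5.316 · 0.0766 / 0.437 = 1165.
Re < 2300 → laminar flow, so f = 64/Re = 64/1165 = 0.05494 (the turbulent correlation is not needed).
Darcy-Weisbach: ΔP = f(L/D)(ρV²/2) = 0.05494·(118/0.0766)·(1250·5.316²/2) = 0.05494·1540·1.767e+04 = 1.495e+06 Pa.
Pumping power P = QΔP = 0.0245·1.495e+06 = 36630 W = 36.6 kW.

P ≈ 36.6 kW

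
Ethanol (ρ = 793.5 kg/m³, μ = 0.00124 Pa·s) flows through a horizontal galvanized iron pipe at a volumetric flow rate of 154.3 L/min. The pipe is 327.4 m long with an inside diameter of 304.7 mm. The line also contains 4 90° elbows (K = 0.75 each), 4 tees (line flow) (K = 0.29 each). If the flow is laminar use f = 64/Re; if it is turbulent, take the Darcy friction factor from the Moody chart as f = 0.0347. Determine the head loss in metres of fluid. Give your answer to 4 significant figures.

Q = 154.3 L/min = 154.3/60000 = 0.002572 m³/s.
Cross-sectional area A = πD²/4 = π(0.3047)²/4 = 0.07292 m²; mean velocity V = Q/A = 0.002572/0.07292 = 0.03527 m/s.
Reynolds number Re = ρVD/μ = 793.5 · 0.03527 · 0.3047 / 0.00124 = 6877.
Re > 4000 → turbulent; use the Moody-chart value f = 0.0347.
Total minor-loss coefficient ΣK = 4·0.75 + 4·0.29 = 4.16.
ΔP = [f·L/D + ΣK]·(ρV²/2) = [0.0347·327.4/0.3047 + 4.16]·(793.5·0.03527²/2) = [37.29 + 4.16]·0.4935 = 20.45 Pa.
Head loss h_f = ΔP/(ρg) = 20.45/(793.5·9.81) = 0.002627 m.

h_f ≈ 0.002627 m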